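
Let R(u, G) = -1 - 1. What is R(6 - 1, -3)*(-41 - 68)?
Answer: 218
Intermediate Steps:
R(u, G) = -2
R(6 - 1, -3)*(-41 - 68) = -2*(-41 - 68) = -2*(-109) = 218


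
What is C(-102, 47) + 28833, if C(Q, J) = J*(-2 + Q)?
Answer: 23945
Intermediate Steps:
C(-102, 47) + 28833 = 47*(-2 - 102) + 28833 = 47*(-104) + 28833 = -4888 + 28833 = 23945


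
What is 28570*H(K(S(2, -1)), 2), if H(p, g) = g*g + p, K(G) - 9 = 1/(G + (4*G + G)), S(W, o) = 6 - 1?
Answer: 1117087/3 ≈ 3.7236e+5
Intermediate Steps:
S(W, o) = 5
K(G) = 9 + 1/(6*G) (K(G) = 9 + 1/(G + (4*G + G)) = 9 + 1/(G + 5*G) = 9 + 1/(6*G))
H(p, g) = p + g² (H(p, g) = g² + p = p + g²)
28570*H(K(S(2, -1)), 2) = 28570*((9 + (⅙)/5) + 2²) = 28570*((9 + (⅙)*(⅕)) + 4) = 28570*((9 + 1/30) + 4) = 28570*(271/30 + 4) = 28570*(391/30) = 1117087/3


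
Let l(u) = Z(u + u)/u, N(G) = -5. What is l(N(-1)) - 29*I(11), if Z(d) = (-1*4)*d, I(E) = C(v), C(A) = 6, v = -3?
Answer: -182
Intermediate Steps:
I(E) = 6
Z(d) = -4*d
l(u) = -8 (l(u) = (-4*(u + u))/u = (-8*u)/u = -8)
l(N(-1)) - 29*I(11) = -8 - 29*6 = -8 - 174 = -182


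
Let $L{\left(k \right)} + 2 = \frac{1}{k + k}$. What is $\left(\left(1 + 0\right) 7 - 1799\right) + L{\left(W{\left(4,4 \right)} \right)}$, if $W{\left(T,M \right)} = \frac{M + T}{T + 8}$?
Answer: $- \frac{7173}{4} \approx -1793.3$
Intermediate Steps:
$W{\left(T,M \right)} = \frac{M + T}{8 + T}$
$L{\left(k \right)} = -2 + \frac{1}{2 k}$ ($L{\left(k \right)} = -2 + \frac{1}{k + k} = -2 + \frac{1}{2 k}$)
$\left(\left(1 + 0\right) 7 - 1799\right) + L{\left(W{\left(4,4 \right)} \right)} = \left(\left(1 + 0\right) 7 - 1799\right) - \left(2 - \frac{1}{2 \frac{4 + 4}{8 + 4}}\right) = \left(1 \cdot 7 - 1799\right) - \left(2 - \frac{1}{2 \cdot \frac{1}{12} \cdot 8}\right) = \left(7 - 1799\right) - \left(2 - \frac{1}{2 \cdot \frac{1}{12} \cdot 8}\right) = -1792 - \left(2 - \frac{1}{2 \cdot \frac{2}{3}}\right) = -1792 + \left(-2 + \frac{1}{2} \cdot \frac{3}{2}\right) = -1792 + \left(-2 + \frac{3}{4}\right) = -1792 - \frac{5}{4} = - \frac{7173}{4}$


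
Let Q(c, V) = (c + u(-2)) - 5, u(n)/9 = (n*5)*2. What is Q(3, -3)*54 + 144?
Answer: -9684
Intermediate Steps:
u(n) = 90*n (u(n) = 9*((n*5)*2) = 9*((5*n)*2) = 9*(10*n) = 90*n)
Q(c, V) = -185 + c (Q(c, V) = (c + 90*(-2)) - 5 = (c - 180) - 5 = (-180 + c) - 5 = -185 + c)
Q(3, -3)*54 + 144 = (-185 + 3)*54 + 144 = -182*54 + 144 = -9828 + 144 = -9684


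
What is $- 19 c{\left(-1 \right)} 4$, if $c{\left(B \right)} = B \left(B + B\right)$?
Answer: $-152$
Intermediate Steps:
$c{\left(B \right)} = 2 B^{2}$ ($c{\left(B \right)} = B 2 B = 2 B^{2}$)
$- 19 c{\left(-1 \right)} 4 = - 19 \cdot 2 \left(-1\right)^{2} \cdot 4 = - 19 \cdot 2 \cdot 1 \cdot 4 = - 19 \cdot 2 \cdot 4 = \left(-19\right) 8 = -152$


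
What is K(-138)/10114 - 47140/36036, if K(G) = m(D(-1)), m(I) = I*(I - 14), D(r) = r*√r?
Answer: -9169423/7009002 + 7*I/5057 ≈ -1.3082 + 0.0013842*I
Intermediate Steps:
D(r) = r^(3/2)
m(I) = I*(-14 + I)
K(G) = -I*(-14 - I) (K(G) = (-1)^(3/2)*(-14 + (-1)^(3/2)) = (-I)*(-14 - I) = -I*(-14 - I))
K(-138)/10114 - 47140/36036 = (I*(14 + I))/10114 - 47140/36036 = (I*(14 + I))*(1/10114) - 47140*1/36036 = I*(14 + I)/10114 - 11785/9009 = -11785/9009 + I*(14 + I)/10114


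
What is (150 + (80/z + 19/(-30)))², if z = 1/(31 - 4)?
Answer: 4799856961/900 ≈ 5.3332e+6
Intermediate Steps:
z = 1/27 ≈ 0.037037
(150 + (80/z + 19/(-30)))² = (150 + (80/(1/27) + 19/(-30)))² = (150 + (80*27 + 19*(-1/30)))² = (150 + (2160 - 19/30))² = (150 + 64781/30)² = (69281/30)² = 4799856961/900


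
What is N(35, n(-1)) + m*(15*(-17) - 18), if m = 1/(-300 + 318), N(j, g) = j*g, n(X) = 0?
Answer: -91/6 ≈ -15.167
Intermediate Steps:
N(j, g) = g*j
m = 1/18 ≈ 0.055556
N(35, n(-1)) + m*(15*(-17) - 18) = 0*35 + (15*(-17) - 18)/18 = 0 + (-255 - 18)/18 = 0 + (1/18)*(-273) = 0 - 91/6 = -91/6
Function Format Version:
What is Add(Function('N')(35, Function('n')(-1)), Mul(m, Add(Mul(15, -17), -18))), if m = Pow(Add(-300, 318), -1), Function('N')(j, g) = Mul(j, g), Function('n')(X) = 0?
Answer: Rational(-91, 6) ≈ -15.167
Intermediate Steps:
Function('N')(j, g) = Mul(g, j)
m = Rational(1, 18) (m = Pow(18, -1) = Rational(1, 18) ≈ 0.055556)
Add(Function('N')(35, Function('n')(-1)), Mul(m, Add(Mul(15, -17), -18))) = Add(Mul(0, 35), Mul(Rational(1, 18), Add(Mul(15, -17), -18))) = Add(0, Mul(Rational(1, 18), Add(-255, -18))) = Add(0, Mul(Rational(1, 18), -273)) = Add(0, Rational(-91, 6)) = Rational(-91, 6)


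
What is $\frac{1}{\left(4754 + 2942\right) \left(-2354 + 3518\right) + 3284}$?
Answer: $\frac{1}{8961428} \approx 1.1159 \cdot 10^{-7}$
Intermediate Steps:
$\frac{1}{\left(4754 + 2942\right) \left(-2354 + 3518\right) + 3284} = \frac{1}{7696 \cdot 1164 + 3284} = \frac{1}{8958144 + 3284} = \frac{1}{8961428}$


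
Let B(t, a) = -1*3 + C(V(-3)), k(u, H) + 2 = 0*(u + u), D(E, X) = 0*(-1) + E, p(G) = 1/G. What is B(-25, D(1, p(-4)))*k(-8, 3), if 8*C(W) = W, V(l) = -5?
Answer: 29/4 ≈ 7.2500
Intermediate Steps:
D(E, X) = E (D(E, X) = 0 + E = E)
C(W) = W/8
k(u, H) = -2 (k(u, H) = -2 + 0*(u + u) = -2 + 0*(2*u) = -2 + 0 = -2)
B(t, a) = -29/8 (B(t, a) = -1*3 + (⅛)*(-5) = -3 - 5/8 = -29/8)
B(-25, D(1, p(-4)))*k(-8, 3) = -29/8*(-2) = 29/4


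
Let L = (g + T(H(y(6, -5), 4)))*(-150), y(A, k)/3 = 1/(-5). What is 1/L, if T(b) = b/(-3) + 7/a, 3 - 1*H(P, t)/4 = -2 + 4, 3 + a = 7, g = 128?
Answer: -2/38525 ≈ -5.1914e-5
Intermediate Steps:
y(A, k) = -⅗ (y(A, k) = 3*(1/(-5)) = 3*(1*(-⅕)) = 3*(-⅕) = -⅗)
a = 4 (a = -3 + 7 = 4)
H(P, t) = 4 (H(P, t) = 12 - 4*(-2 + 4) = 12 - 4*2 = 12 - 8 = 4)
T(b) = 7/4 - b/3 (T(b) = b/(-3) + 7/4 = b*(-⅓) + 7*(¼) = -b/3 + 7/4 = 7/4 - b/3)
L = -38525/2 (L = (128 + (7/4 - ⅓*4))*(-150) = (128 + (7/4 - 4/3))*(-150) = (128 + 5/12)*(-150) = (1541/12)*(-150) = -38525/2 ≈ -19263.)
1/L = 1/(-38525/2) = -2/38525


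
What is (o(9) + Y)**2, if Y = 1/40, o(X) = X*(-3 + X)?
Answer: 4669921/1600 ≈ 2918.7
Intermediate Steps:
Y = 1/40 ≈ 0.025000
(o(9) + Y)**2 = (9*(-3 + 9) + 1/40)**2 = (9*6 + 1/40)**2 = (54 + 1/40)**2 = (2161/40)**2 = 4669921/1600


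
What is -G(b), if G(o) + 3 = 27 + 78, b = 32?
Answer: -102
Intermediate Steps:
G(o) = 102 (G(o) = -3 + (27 + 78) = -3 + 105 = 102)
-G(b) = -1*102 = -102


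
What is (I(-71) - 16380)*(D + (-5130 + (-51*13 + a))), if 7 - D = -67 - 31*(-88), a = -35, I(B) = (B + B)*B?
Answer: 53419636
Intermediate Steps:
I(B) = 2*B**2 (I(B) = (2*B)*B = 2*B**2)
D = -2654 (D = 7 - (-67 - 31*(-88)) = 7 - (-67 + 2728) = 7 - 1*2661 = 7 - 2661 = -2654)
(I(-71) - 16380)*(D + (-5130 + (-51*13 + a))) = (2*(-71)**2 - 16380)*(-2654 + (-5130 + (-51*13 - 35))) = (2*5041 - 16380)*(-2654 + (-5130 + (-663 - 35))) = (10082 - 16380)*(-2654 + (-5130 - 698)) = -6298*(-2654 - 5828) = -6298*(-8482) = 53419636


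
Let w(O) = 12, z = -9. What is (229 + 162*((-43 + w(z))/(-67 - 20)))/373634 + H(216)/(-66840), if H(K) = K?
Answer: -74361199/30176550010 ≈ -0.0024642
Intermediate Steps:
(229 + 162*((-43 + w(z))/(-67 - 20)))/373634 + H(216)/(-66840) = (229 + 162*((-43 + 12)/(-67 - 20)))/373634 + 216/(-66840) = (229 + 162*(-31/(-87)))*(1/373634) + 216*(-1/66840) = (229 + 162*(-31*(-1/87)))*(1/373634) - 9/2785 = (229 + 162*(31/87))*(1/373634) - 9/2785 = (229 + 1674/29)*(1/373634) - 9/2785 = (8315/29)*(1/373634) - 9/2785 = 8315/10835386 - 9/2785 = -74361199/30176550010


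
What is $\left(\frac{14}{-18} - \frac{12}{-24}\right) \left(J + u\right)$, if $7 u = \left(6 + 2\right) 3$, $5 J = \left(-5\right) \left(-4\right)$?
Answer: $- \frac{130}{63} \approx -2.0635$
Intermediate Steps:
$J = 4$ ($J = \frac{\left(-5\right) \left(-4\right)}{5} = \frac{1}{5} \cdot 20 = 4$)
$u = \frac{24}{7}$ ($u = \frac{\left(6 + 2\right) 3}{7} = \frac{8 \cdot 3}{7} = \frac{1}{7} \cdot 24 = \frac{24}{7} \approx 3.4286$)
$\left(\frac{14}{-18} - \frac{12}{-24}\right) \left(J + u\right) = \left(\frac{14}{-18} - \frac{12}{-24}\right) \left(4 + \frac{24}{7}\right) = \left(14 \left(- \frac{1}{18}\right) - - \frac{1}{2}\right) \frac{52}{7} = \left(- \frac{7}{9} + \frac{1}{2}\right) \frac{52}{7} = \left(- \frac{5}{18}\right) \frac{52}{7} = - \frac{130}{63}$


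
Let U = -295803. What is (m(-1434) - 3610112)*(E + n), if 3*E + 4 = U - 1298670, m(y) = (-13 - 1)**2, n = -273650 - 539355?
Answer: 14560567306672/3 ≈ 4.8535e+12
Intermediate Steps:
n = -813005
m(y) = 196 (m(y) = (-14)**2 = 196)
E = -1594477/3 (E = -4/3 + (-295803 - 1298670)/3 = -4/3 + (1/3)*(-1594473) = -4/3 - 531491 = -1594477/3 ≈ -5.3149e+5)
(m(-1434) - 3610112)*(E + n) = (196 - 3610112)*(-1594477/3 - 813005) = -3609916*(-4033492/3) = 14560567306672/3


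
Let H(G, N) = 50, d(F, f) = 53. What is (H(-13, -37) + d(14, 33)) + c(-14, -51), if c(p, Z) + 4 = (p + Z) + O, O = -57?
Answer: -23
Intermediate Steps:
c(p, Z) = -61 + Z + p (c(p, Z) = -4 + ((p + Z) - 57) = -4 + ((Z + p) - 57) = -4 + (-57 + Z + p) = -61 + Z + p)
(H(-13, -37) + d(14, 33)) + c(-14, -51) = (50 + 53) + (-61 - 51 - 14) = 103 - 126 = -23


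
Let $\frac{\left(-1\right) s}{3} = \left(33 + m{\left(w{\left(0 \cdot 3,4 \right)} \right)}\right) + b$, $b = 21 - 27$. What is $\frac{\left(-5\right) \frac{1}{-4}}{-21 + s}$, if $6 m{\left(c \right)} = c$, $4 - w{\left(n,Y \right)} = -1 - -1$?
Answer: $- \frac{5}{416} \approx -0.012019$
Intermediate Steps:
$w{\left(n,Y \right)} = 4$ ($w{\left(n,Y \right)} = 4 - \left(-1 - -1\right) = 4 - \left(-1 + 1\right) = 4 - 0 = 4 + 0 = 4$)
$m{\left(c \right)} = \frac{c}{6}$
$b = -6$ ($b = 21 - 27 = -6$)
$s = -83$ ($s = - 3 \left(\left(33 + \frac{1}{6} \cdot 4\right) - 6\right) = - 3 \left(\left(33 + \frac{2}{3}\right) - 6\right) = - 3 \left(\frac{101}{3} - 6\right) = \left(-3\right) \frac{83}{3} = -83$)
$\frac{\left(-5\right) \frac{1}{-4}}{-21 + s} = \frac{\left(-5\right) \frac{1}{-4}}{-21 - 83} = \frac{\left(-5\right) \left(- \frac{1}{4}\right)}{-104} = \left(- \frac{1}{104}\right) \frac{5}{4} = - \frac{5}{416}$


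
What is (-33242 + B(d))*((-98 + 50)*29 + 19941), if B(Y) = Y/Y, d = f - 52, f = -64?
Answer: -616587309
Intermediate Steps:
d = -116 (d = -64 - 52 = -116)
B(Y) = 1
(-33242 + B(d))*((-98 + 50)*29 + 19941) = (-33242 + 1)*((-98 + 50)*29 + 19941) = -33241*(-48*29 + 19941) = -33241*(-1392 + 19941) = -33241*18549 = -616587309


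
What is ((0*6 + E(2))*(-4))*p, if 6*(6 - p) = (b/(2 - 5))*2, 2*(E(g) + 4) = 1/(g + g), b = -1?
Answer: 1643/18 ≈ 91.278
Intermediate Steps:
E(g) = -4 + 1/(4*g) (E(g) = -4 + 1/(2*(g + g)) = -4 + 1/(2*((2*g))) = -4 + (1/(2*g))/2 = -4 + 1/(4*g))
p = 53/9 (p = 6 - (-1/(2 - 5))*2/6 = 6 - (-1/(-3))*2/6 = 6 - (-1*(-⅓))*2/6 = 6 - 2/18 = 6 - ⅙*⅔ = 6 - ⅑ = 53/9 ≈ 5.8889)
((0*6 + E(2))*(-4))*p = ((0*6 + (-4 + (¼)/2))*(-4))*(53/9) = ((0 + (-4 + (¼)*(½)))*(-4))*(53/9) = ((0 + (-4 + ⅛))*(-4))*(53/9) = ((0 - 31/8)*(-4))*(53/9) = -31/8*(-4)*(53/9) = (31/2)*(53/9) = 1643/18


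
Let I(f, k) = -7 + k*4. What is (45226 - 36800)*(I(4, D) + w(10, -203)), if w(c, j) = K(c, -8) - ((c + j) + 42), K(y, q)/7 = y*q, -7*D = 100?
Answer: -27906912/7 ≈ -3.9867e+6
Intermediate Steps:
D = -100/7 (D = -⅐*100 = -100/7 ≈ -14.286)
K(y, q) = 7*q*y (K(y, q) = 7*(y*q) = 7*(q*y) = 7*q*y)
I(f, k) = -7 + 4*k
w(c, j) = -42 - j - 57*c (w(c, j) = 7*(-8)*c - ((c + j) + 42) = -56*c - (42 + c + j) = -56*c + (-42 - c - j) = -42 - j - 57*c)
(45226 - 36800)*(I(4, D) + w(10, -203)) = (45226 - 36800)*((-7 + 4*(-100/7)) + (-42 - 1*(-203) - 57*10)) = 8426*((-7 - 400/7) + (-42 + 203 - 570)) = 8426*(-449/7 - 409) = 8426*(-3312/7) = -27906912/7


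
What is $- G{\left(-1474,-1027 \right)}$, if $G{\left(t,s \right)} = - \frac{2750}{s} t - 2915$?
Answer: $\frac{7047205}{1027} \approx 6861.9$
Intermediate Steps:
$G{\left(t,s \right)} = -2915 - \frac{2750 t}{s}$ ($G{\left(t,s \right)} = - \frac{2750 t}{s} - 2915 = -2915 - \frac{2750 t}{s}$)
$- G{\left(-1474,-1027 \right)} = - (-2915 - - \frac{4053500}{-1027}) = - (-2915 - \left(-4053500\right) \left(- \frac{1}{1027}\right)) = - (-2915 - \frac{4053500}{1027}) = \left(-1\right) \left(- \frac{7047205}{1027}\right) = \frac{7047205}{1027}$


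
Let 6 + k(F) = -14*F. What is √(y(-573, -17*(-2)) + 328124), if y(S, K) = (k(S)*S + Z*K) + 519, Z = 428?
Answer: I*√4249973 ≈ 2061.5*I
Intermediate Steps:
k(F) = -6 - 14*F
y(S, K) = 519 + 428*K + S*(-6 - 14*S) (y(S, K) = ((-6 - 14*S)*S + 428*K) + 519 = (S*(-6 - 14*S) + 428*K) + 519 = (428*K + S*(-6 - 14*S)) + 519 = 519 + 428*K + S*(-6 - 14*S))
√(y(-573, -17*(-2)) + 328124) = √((519 + 428*(-17*(-2)) - 2*(-573)*(3 + 7*(-573))) + 328124) = √((519 + 428*34 - 2*(-573)*(3 - 4011)) + 328124) = √((519 + 14552 - 2*(-573)*(-4008)) + 328124) = √((519 + 14552 - 4593168) + 328124) = √(-4578097 + 328124) = √(-4249973) = I*√4249973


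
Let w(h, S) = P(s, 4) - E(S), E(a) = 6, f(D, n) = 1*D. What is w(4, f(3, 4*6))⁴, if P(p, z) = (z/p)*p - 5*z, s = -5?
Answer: 234256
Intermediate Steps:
f(D, n) = D
P(p, z) = -4*z (P(p, z) = z - 5*z = -4*z)
w(h, S) = -22 (w(h, S) = -4*4 - 1*6 = -16 - 6 = -22)
w(4, f(3, 4*6))⁴ = (-22)⁴ = 234256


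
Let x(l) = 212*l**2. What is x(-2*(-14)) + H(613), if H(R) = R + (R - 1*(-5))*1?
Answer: 167439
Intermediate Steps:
H(R) = 5 + 2*R (H(R) = R + (R + 5)*1 = R + (5 + R)*1 = R + (5 + R) = 5 + 2*R)
x(-2*(-14)) + H(613) = 212*(-2*(-14))**2 + (5 + 2*613) = 212*28**2 + (5 + 1226) = 212*784 + 1231 = 166208 + 1231 = 167439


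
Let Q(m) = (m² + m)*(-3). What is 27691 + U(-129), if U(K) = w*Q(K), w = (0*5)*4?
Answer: 27691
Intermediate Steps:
Q(m) = -3*m - 3*m² (Q(m) = (m + m²)*(-3) = -3*m - 3*m²)
w = 0 (w = 0*4 = 0)
U(K) = 0 (U(K) = 0*(-3*K*(1 + K)) = 0)
27691 + U(-129) = 27691 + 0 = 27691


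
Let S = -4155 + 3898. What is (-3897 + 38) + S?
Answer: -4116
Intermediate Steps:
S = -257
(-3897 + 38) + S = (-3897 + 38) - 257 = -3859 - 257 = -4116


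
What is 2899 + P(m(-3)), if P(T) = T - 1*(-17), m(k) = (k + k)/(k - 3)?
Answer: 2917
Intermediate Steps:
m(k) = 2*k/(-3 + k) (m(k) = (2*k)/(-3 + k) = 2*k/(-3 + k))
P(T) = 17 + T (P(T) = T + 17 = 17 + T)
2899 + P(m(-3)) = 2899 + (17 + 2*(-3)/(-3 - 3)) = 2899 + (17 + 2*(-3)/(-6)) = 2899 + (17 + 2*(-3)*(-⅙)) = 2899 + (17 + 1) = 2899 + 18 = 2917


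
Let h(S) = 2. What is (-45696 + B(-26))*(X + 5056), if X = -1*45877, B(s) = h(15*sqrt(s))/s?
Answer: 24249674229/13 ≈ 1.8654e+9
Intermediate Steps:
B(s) = 2/s
X = -45877
(-45696 + B(-26))*(X + 5056) = (-45696 + 2/(-26))*(-45877 + 5056) = (-45696 + 2*(-1/26))*(-40821) = (-45696 - 1/13)*(-40821) = -594049/13*(-40821) = 24249674229/13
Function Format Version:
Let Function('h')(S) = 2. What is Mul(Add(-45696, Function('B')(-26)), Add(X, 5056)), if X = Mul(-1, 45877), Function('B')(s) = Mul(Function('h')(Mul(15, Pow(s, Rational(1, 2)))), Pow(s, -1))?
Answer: Rational(24249674229, 13) ≈ 1.8654e+9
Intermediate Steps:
Function('B')(s) = Mul(2, Pow(s, -1))
X = -45877
Mul(Add(-45696, Function('B')(-26)), Add(X, 5056)) = Mul(Add(-45696, Mul(2, Pow(-26, -1))), Add(-45877, 5056)) = Mul(Add(-45696, Mul(2, Rational(-1, 26))), -40821) = Mul(Add(-45696, Rational(-1, 13)), -40821) = Mul(Rational(-594049, 13), -40821) = Rational(24249674229, 13)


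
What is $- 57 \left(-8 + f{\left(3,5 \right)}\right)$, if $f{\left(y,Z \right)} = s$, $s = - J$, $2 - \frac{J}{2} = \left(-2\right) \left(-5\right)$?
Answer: $-456$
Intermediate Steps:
$J = -16$ ($J = 4 - 2 \left(\left(-2\right) \left(-5\right)\right) = 4 - 20 = -16$)
$s = 16$ ($s = \left(-1\right) \left(-16\right) = 16$)
$f{\left(y,Z \right)} = 16$
$- 57 \left(-8 + f{\left(3,5 \right)}\right) = - 57 \left(-8 + 16\right) = \left(-57\right) 8 = -456$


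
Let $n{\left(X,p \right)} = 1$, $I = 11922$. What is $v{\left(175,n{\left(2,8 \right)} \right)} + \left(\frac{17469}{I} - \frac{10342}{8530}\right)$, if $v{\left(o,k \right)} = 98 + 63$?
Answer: $\frac{2733092251}{16949110} \approx 161.25$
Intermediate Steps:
$v{\left(o,k \right)} = 161$
$v{\left(175,n{\left(2,8 \right)} \right)} + \left(\frac{17469}{I} - \frac{10342}{8530}\right) = 161 + \left(\frac{17469}{11922} - \frac{10342}{8530}\right) = 161 + \left(17469 \cdot \frac{1}{11922} - \frac{5171}{4265}\right) = 161 + \left(\frac{5823}{3974} - \frac{5171}{4265}\right) = 161 + \frac{4285541}{16949110} = \frac{2733092251}{16949110}$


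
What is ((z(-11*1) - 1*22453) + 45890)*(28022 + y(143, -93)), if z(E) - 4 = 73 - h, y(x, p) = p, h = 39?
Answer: 655633275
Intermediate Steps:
z(E) = 38 (z(E) = 4 + (73 - 1*39) = 4 + (73 - 39) = 4 + 34 = 38)
((z(-11*1) - 1*22453) + 45890)*(28022 + y(143, -93)) = ((38 - 1*22453) + 45890)*(28022 - 93) = ((38 - 22453) + 45890)*27929 = (-22415 + 45890)*27929 = 23475*27929 = 655633275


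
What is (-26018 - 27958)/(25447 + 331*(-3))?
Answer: -26988/12227 ≈ -2.2072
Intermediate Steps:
(-26018 - 27958)/(25447 + 331*(-3)) = -53976/(25447 - 993) = -53976/24454 = -53976*1/24454 = -26988/12227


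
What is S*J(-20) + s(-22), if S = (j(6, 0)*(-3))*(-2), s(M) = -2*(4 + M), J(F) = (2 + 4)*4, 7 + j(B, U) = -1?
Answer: -1116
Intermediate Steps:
j(B, U) = -8 (j(B, U) = -7 - 1 = -8)
J(F) = 24 (J(F) = 6*4 = 24)
s(M) = -8 - 2*M
S = -48 (S = -8*(-3)*(-2) = 24*(-2) = -48)
S*J(-20) + s(-22) = -48*24 + (-8 - 2*(-22)) = -1152 + (-8 + 44) = -1152 + 36 = -1116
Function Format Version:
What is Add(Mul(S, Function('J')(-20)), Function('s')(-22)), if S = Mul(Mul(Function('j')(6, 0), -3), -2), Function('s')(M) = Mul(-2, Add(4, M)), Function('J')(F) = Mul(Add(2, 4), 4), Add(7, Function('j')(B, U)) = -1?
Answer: -1116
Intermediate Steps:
Function('j')(B, U) = -8 (Function('j')(B, U) = Add(-7, -1) = -8)
Function('J')(F) = 24 (Function('J')(F) = Mul(6, 4) = 24)
Function('s')(M) = Add(-8, Mul(-2, M))
S = -48 (S = Mul(Mul(-8, -3), -2) = Mul(24, -2) = -48)
Add(Mul(S, Function('J')(-20)), Function('s')(-22)) = Add(Mul(-48, 24), Add(-8, Mul(-2, -22))) = Add(-1152, Add(-8, 44)) = Add(-1152, 36) = -1116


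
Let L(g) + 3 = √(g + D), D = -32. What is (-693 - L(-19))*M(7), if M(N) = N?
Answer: -4830 - 7*I*√51 ≈ -4830.0 - 49.99*I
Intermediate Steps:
L(g) = -3 + √(-32 + g) (L(g) = -3 + √(g - 32) = -3 + √(-32 + g))
(-693 - L(-19))*M(7) = (-693 - (-3 + √(-32 - 19)))*7 = (-693 - (-3 + √(-51)))*7 = (-693 - (-3 + I*√51))*7 = (-693 + (3 - I*√51))*7 = (-690 - I*√51)*7 = -4830 - 7*I*√51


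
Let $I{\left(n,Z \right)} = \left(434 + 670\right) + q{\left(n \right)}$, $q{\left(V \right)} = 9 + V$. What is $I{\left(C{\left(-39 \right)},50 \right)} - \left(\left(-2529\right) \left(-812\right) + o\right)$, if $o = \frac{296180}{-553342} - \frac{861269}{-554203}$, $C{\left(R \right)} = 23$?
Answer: $- \frac{314700384091372985}{153331898213} \approx -2.0524 \cdot 10^{6}$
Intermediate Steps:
$o = \frac{156216233229}{153331898213}$ ($o = 296180 \left(- \frac{1}{553342}\right) - - \frac{861269}{554203} = - \frac{148090}{276671} + \frac{861269}{554203} = \frac{156216233229}{153331898213} \approx 1.0188$)
$I{\left(n,Z \right)} = 1113 + n$ ($I{\left(n,Z \right)} = \left(434 + 670\right) + \left(9 + n\right) = 1104 + \left(9 + n\right) = 1113 + n$)
$I{\left(C{\left(-39 \right)},50 \right)} - \left(\left(-2529\right) \left(-812\right) + o\right) = \left(1113 + 23\right) - \left(\left(-2529\right) \left(-812\right) + \frac{156216233229}{153331898213}\right) = 1136 - \left(2053548 + \frac{156216233229}{153331898213}\right) = 1136 - \frac{314874569127742953}{153331898213} = - \frac{314700384091372985}{153331898213}$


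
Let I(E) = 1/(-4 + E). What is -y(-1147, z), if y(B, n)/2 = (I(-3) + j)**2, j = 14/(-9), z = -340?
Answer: -22898/3969 ≈ -5.7692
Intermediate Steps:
j = -14/9 (j = 14*(-1/9) = -14/9 ≈ -1.5556)
y(B, n) = 22898/3969 (y(B, n) = 2*(1/(-4 - 3) - 14/9)**2 = 2*(1/(-7) - 14/9)**2 = 2*(-1/7 - 14/9)**2 = 2*(-107/63)**2 = 2*(11449/3969) = 22898/3969)
-y(-1147, z) = -1*22898/3969 = -22898/3969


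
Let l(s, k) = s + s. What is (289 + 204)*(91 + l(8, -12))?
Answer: 52751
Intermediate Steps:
l(s, k) = 2*s
(289 + 204)*(91 + l(8, -12)) = (289 + 204)*(91 + 2*8) = 493*(91 + 16) = 493*107 = 52751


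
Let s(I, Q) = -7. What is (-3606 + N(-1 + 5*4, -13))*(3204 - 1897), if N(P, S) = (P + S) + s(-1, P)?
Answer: -4714349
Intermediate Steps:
N(P, S) = -7 + P + S (N(P, S) = (P + S) - 7 = -7 + P + S)
(-3606 + N(-1 + 5*4, -13))*(3204 - 1897) = (-3606 + (-7 + (-1 + 5*4) - 13))*(3204 - 1897) = (-3606 + (-7 + (-1 + 20) - 13))*1307 = (-3606 + (-7 + 19 - 13))*1307 = (-3606 - 1)*1307 = -3607*1307 = -4714349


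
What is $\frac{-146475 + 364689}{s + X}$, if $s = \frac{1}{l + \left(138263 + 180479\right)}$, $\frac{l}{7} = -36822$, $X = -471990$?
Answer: $- \frac{13308435432}{28785726119} \approx -0.46233$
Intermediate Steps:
$l = -257754$ ($l = 7 \left(-36822\right) = -257754$)
$s = \frac{1}{60988}$ ($s = \frac{1}{-257754 + \left(138263 + 180479\right)} = \frac{1}{-257754 + 318742} = \frac{1}{60988} \approx 1.6397 \cdot 10^{-5}$)
$\frac{-146475 + 364689}{s + X} = \frac{-146475 + 364689}{\frac{1}{60988} - 471990} = \frac{218214}{- \frac{28785726119}{60988}} = 218214 \left(- \frac{60988}{28785726119}\right) = - \frac{13308435432}{28785726119}$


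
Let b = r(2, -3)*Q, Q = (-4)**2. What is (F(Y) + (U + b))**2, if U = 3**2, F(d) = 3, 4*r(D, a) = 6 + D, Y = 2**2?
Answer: 1936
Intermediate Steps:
Y = 4
r(D, a) = 3/2 + D/4 (r(D, a) = (6 + D)/4 = 3/2 + D/4)
Q = 16
U = 9
b = 32 (b = (3/2 + (1/4)*2)*16 = (3/2 + 1/2)*16 = 2*16 = 32)
(F(Y) + (U + b))**2 = (3 + (9 + 32))**2 = (3 + 41)**2 = 44**2 = 1936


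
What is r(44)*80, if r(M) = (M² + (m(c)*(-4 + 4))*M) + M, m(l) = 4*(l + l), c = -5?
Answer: 158400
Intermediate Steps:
m(l) = 8*l (m(l) = 4*(2*l) = 8*l)
r(M) = M + M² (r(M) = (M² + ((8*(-5))*(-4 + 4))*M) + M = (M² + (-40*0)*M) + M = (M² + 0*M) + M = (M² + 0) + M = M² + M = M + M²)
r(44)*80 = (44*(1 + 44))*80 = (44*45)*80 = 1980*80 = 158400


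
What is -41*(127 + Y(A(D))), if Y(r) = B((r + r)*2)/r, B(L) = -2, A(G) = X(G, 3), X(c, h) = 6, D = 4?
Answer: -15580/3 ≈ -5193.3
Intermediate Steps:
A(G) = 6
Y(r) = -2/r
-41*(127 + Y(A(D))) = -41*(127 - 2/6) = -41*(127 - 2*1/6) = -41*(127 - 1/3) = -41*380/3 = -15580/3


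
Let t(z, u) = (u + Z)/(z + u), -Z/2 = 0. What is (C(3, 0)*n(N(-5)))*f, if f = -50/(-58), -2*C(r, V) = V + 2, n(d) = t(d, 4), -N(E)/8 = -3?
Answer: -25/203 ≈ -0.12315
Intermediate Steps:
Z = 0 (Z = -2*0 = 0)
N(E) = 24 (N(E) = -8*(-3) = 24)
t(z, u) = u/(u + z) (t(z, u) = (u + 0)/(z + u) = u/(u + z))
n(d) = 4/(4 + d)
C(r, V) = -1 - V/2 (C(r, V) = -(V + 2)/2 = -(2 + V)/2 = -1 - V/2)
f = 25/29 (f = -50*(-1/58) = 25/29 ≈ 0.86207)
(C(3, 0)*n(N(-5)))*f = ((-1 - ½*0)*(4/(4 + 24)))*(25/29) = ((-1 + 0)*(4/28))*(25/29) = -4/28*(25/29) = -1*⅐*(25/29) = -⅐*25/29 = -25/203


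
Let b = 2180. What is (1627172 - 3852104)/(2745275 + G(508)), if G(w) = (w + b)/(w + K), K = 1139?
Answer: -1221487668/1507156871 ≈ -0.81046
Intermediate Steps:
G(w) = (2180 + w)/(1139 + w) (G(w) = (w + 2180)/(w + 1139) = (2180 + w)/(1139 + w))
(1627172 - 3852104)/(2745275 + G(508)) = (1627172 - 3852104)/(2745275 + (2180 + 508)/(1139 + 508)) = -2224932/(2745275 + 2688/1647) = -2224932/(2745275 + (1/1647)*2688) = -2224932/(2745275 + 896/549) = -2224932/1507156871/549 = -2224932*549/1507156871 = -1221487668/1507156871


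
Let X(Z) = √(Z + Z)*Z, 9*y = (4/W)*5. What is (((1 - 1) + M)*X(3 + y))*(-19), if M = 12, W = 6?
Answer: -6916*√546/81 ≈ -1995.1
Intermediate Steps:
y = 10/27 (y = ((4/6)*5)/9 = ((4*(⅙))*5)/9 = ((⅔)*5)/9 = (⅑)*(10/3) = 10/27 ≈ 0.37037)
X(Z) = √2*Z^(3/2) (X(Z) = √(2*Z)*Z = (√2*√Z)*Z = √2*Z^(3/2))
(((1 - 1) + M)*X(3 + y))*(-19) = (((1 - 1) + 12)*(√2*(3 + 10/27)^(3/2)))*(-19) = ((0 + 12)*(√2*(91/27)^(3/2)))*(-19) = (12*(√2*(91*√273/243)))*(-19) = (12*(91*√546/243))*(-19) = (364*√546/81)*(-19) = -6916*√546/81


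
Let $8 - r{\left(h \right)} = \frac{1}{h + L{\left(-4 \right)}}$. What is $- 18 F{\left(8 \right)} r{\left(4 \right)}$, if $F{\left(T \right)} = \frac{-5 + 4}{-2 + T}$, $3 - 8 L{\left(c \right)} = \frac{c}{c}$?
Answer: $\frac{396}{17} \approx 23.294$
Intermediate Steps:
$L{\left(c \right)} = \frac{1}{4}$ ($L{\left(c \right)} = \frac{3}{8} - \frac{c \frac{1}{c}}{8} = \frac{3}{8} - \frac{1}{8} = \frac{1}{4}$)
$F{\left(T \right)} = - \frac{1}{-2 + T}$
$r{\left(h \right)} = 8 - \frac{1}{\frac{1}{4} + h}$ ($r{\left(h \right)} = 8 - \frac{1}{h + \frac{1}{4}} = 8 - \frac{1}{\frac{1}{4} + h}$)
$- 18 F{\left(8 \right)} r{\left(4 \right)} = - 18 \left(- \frac{1}{-2 + 8}\right) \frac{4 \left(1 + 8 \cdot 4\right)}{1 + 4 \cdot 4} = - 18 \left(- \frac{1}{6}\right) \frac{4 \left(1 + 32\right)}{1 + 16} = - 18 \left(\left(-1\right) \frac{1}{6}\right) 4 \cdot \frac{1}{17} \cdot 33 = \left(-18\right) \left(- \frac{1}{6}\right) 4 \cdot \frac{1}{17} \cdot 33 = 3 \cdot \frac{132}{17} = \frac{396}{17}$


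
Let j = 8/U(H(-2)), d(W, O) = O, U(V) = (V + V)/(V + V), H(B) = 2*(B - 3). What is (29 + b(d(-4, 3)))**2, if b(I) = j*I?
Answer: 2809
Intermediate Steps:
H(B) = -6 + 2*B (H(B) = 2*(-3 + B) = -6 + 2*B)
U(V) = 1 (U(V) = (2*V)/((2*V)) = (2*V)*(1/(2*V)) = 1)
j = 8 (j = 8/1 = 8*1 = 8)
b(I) = 8*I
(29 + b(d(-4, 3)))**2 = (29 + 8*3)**2 = (29 + 24)**2 = 53**2 = 2809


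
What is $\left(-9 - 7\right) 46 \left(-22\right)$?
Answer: $16192$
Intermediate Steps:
$\left(-9 - 7\right) 46 \left(-22\right) = \left(-16\right) 46 \left(-22\right) = \left(-736\right) \left(-22\right) = 16192$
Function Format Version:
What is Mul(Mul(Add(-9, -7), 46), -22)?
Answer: 16192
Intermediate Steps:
Mul(Mul(Add(-9, -7), 46), -22) = Mul(Mul(-16, 46), -22) = Mul(-736, -22) = 16192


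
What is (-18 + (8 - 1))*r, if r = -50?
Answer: 550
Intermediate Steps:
(-18 + (8 - 1))*r = (-18 + (8 - 1))*(-50) = (-18 + 7)*(-50) = -11*(-50) = 550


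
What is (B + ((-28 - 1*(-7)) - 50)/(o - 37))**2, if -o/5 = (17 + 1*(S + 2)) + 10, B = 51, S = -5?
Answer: 65254084/24649 ≈ 2647.3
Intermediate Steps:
o = -120 (o = -5*((17 + 1*(-5 + 2)) + 10) = -5*((17 + 1*(-3)) + 10) = -5*((17 - 3) + 10) = -5*(14 + 10) = -5*24 = -120)
(B + ((-28 - 1*(-7)) - 50)/(o - 37))**2 = (51 + ((-28 - 1*(-7)) - 50)/(-120 - 37))**2 = (51 + ((-28 + 7) - 50)/(-157))**2 = (51 + (-21 - 50)*(-1/157))**2 = (51 - 71*(-1/157))**2 = (51 + 71/157)**2 = (8078/157)**2 = 65254084/24649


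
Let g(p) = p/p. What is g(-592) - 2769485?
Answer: -2769484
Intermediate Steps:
g(p) = 1
g(-592) - 2769485 = 1 - 2769485 = -2769484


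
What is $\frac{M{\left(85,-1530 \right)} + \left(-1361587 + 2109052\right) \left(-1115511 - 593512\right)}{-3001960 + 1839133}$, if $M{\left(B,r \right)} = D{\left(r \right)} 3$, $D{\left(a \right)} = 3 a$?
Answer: $\frac{425811630155}{387609} \approx 1.0986 \cdot 10^{6}$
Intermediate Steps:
$M{\left(B,r \right)} = 9 r$ ($M{\left(B,r \right)} = 3 r 3 = 9 r$)
$\frac{M{\left(85,-1530 \right)} + \left(-1361587 + 2109052\right) \left(-1115511 - 593512\right)}{-3001960 + 1839133} = \frac{9 \left(-1530\right) + \left(-1361587 + 2109052\right) \left(-1115511 - 593512\right)}{-3001960 + 1839133} = \frac{-13770 + 747465 \left(-1709023\right)}{-1162827} = \left(-13770 - 1277434876695\right) \left(- \frac{1}{1162827}\right) = \left(-1277434890465\right) \left(- \frac{1}{1162827}\right) = \frac{425811630155}{387609}$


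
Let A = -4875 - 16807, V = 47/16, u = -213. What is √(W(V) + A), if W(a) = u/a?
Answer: I*√48055714/47 ≈ 147.49*I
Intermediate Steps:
V = 47/16 (V = 47*(1/16) = 47/16 ≈ 2.9375)
W(a) = -213/a
A = -21682
√(W(V) + A) = √(-213/47/16 - 21682) = √(-213*16/47 - 21682) = √(-3408/47 - 21682) = √(-1022462/47) = I*√48055714/47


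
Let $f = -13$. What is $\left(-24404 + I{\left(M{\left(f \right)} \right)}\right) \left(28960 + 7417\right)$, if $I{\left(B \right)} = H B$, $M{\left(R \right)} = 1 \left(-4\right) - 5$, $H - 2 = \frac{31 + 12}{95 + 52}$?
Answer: $- \frac{43536248239}{49} \approx -8.885 \cdot 10^{8}$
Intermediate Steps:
$H = \frac{337}{147}$ ($H = 2 + \frac{31 + 12}{95 + 52} = 2 + \frac{43}{147} = \frac{337}{147} \approx 2.2925$)
$M{\left(R \right)} = -9$ ($M{\left(R \right)} = -4 - 5 = -9$)
$I{\left(B \right)} = \frac{337 B}{147}$
$\left(-24404 + I{\left(M{\left(f \right)} \right)}\right) \left(28960 + 7417\right) = \left(-24404 + \frac{337}{147} \left(-9\right)\right) \left(28960 + 7417\right) = \left(-24404 - \frac{1011}{49}\right) 36377 = \left(- \frac{1196807}{49}\right) 36377 = - \frac{43536248239}{49}$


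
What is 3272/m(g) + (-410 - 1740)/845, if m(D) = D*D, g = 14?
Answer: 117172/8281 ≈ 14.150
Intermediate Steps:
m(D) = D**2
3272/m(g) + (-410 - 1740)/845 = 3272/(14**2) + (-410 - 1740)/845 = 3272/196 - 2150*1/845 = 3272*(1/196) - 430/169 = 818/49 - 430/169 = 117172/8281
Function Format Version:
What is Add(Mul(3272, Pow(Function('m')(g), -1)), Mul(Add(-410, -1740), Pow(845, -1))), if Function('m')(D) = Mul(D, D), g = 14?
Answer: Rational(117172, 8281) ≈ 14.150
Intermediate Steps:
Function('m')(D) = Pow(D, 2)
Add(Mul(3272, Pow(Function('m')(g), -1)), Mul(Add(-410, -1740), Pow(845, -1))) = Add(Mul(3272, Pow(Pow(14, 2), -1)), Mul(Add(-410, -1740), Pow(845, -1))) = Add(Mul(3272, Pow(196, -1)), Mul(-2150, Rational(1, 845))) = Add(Mul(3272, Rational(1, 196)), Rational(-430, 169)) = Add(Rational(818, 49), Rational(-430, 169)) = Rational(117172, 8281)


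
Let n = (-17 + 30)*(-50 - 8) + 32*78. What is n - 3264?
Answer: -1522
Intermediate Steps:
n = 1742 (n = 13*(-58) + 2496 = -754 + 2496 = 1742)
n - 3264 = 1742 - 3264 = -1522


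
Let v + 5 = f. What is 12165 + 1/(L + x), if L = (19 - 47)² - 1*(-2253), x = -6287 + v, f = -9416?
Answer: 154142714/12671 ≈ 12165.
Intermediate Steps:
v = -9421 (v = -5 - 9416 = -9421)
x = -15708 (x = -6287 - 9421 = -15708)
L = 3037 (L = (-28)² + 2253 = 784 + 2253 = 3037)
12165 + 1/(L + x) = 12165 + 1/(3037 - 15708) = 12165 + 1/(-12671) = 12165 - 1/12671 = 154142714/12671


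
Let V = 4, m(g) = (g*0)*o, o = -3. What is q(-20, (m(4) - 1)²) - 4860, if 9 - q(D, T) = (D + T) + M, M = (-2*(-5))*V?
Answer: -4872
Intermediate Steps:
m(g) = 0 (m(g) = (g*0)*(-3) = 0*(-3) = 0)
M = 40 (M = -2*(-5)*4 = 10*4 = 40)
q(D, T) = -31 - D - T (q(D, T) = 9 - ((D + T) + 40) = 9 - (40 + D + T) = 9 + (-40 - D - T) = -31 - D - T)
q(-20, (m(4) - 1)²) - 4860 = (-31 - 1*(-20) - (0 - 1)²) - 4860 = (-31 + 20 - 1*(-1)²) - 4860 = (-31 + 20 - 1*1) - 4860 = (-31 + 20 - 1) - 4860 = -12 - 4860 = -4872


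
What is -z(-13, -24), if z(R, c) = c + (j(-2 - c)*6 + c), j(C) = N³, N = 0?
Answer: 48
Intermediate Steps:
j(C) = 0 (j(C) = 0³ = 0)
z(R, c) = 2*c (z(R, c) = c + (0*6 + c) = c + (0 + c) = c + c = 2*c)
-z(-13, -24) = -2*(-24) = -1*(-48) = 48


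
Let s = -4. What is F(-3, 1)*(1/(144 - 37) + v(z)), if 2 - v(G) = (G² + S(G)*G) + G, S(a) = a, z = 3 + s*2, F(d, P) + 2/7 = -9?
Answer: 299000/749 ≈ 399.20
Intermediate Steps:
F(d, P) = -65/7 (F(d, P) = -2/7 - 9 = -65/7)
z = -5 (z = 3 - 4*2 = 3 - 8 = -5)
v(G) = 2 - G - 2*G² (v(G) = 2 - ((G² + G*G) + G) = 2 - ((G² + G²) + G) = 2 - (2*G² + G) = 2 - (G + 2*G²) = 2 + (-G - 2*G²) = 2 - G - 2*G²)
F(-3, 1)*(1/(144 - 37) + v(z)) = -65*(1/(144 - 37) + (2 - 1*(-5) - 2*(-5)²))/7 = -65*(1/107 + (2 + 5 - 2*25))/7 = -65*(1/107 + (2 + 5 - 50))/7 = -65*(1/107 - 43)/7 = -65/7*(-4600/107) = 299000/749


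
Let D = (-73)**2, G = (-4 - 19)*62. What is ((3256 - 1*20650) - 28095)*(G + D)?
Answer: -177543567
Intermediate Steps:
G = -1426 (G = -23*62 = -1426)
D = 5329
((3256 - 1*20650) - 28095)*(G + D) = ((3256 - 1*20650) - 28095)*(-1426 + 5329) = ((3256 - 20650) - 28095)*3903 = (-17394 - 28095)*3903 = -45489*3903 = -177543567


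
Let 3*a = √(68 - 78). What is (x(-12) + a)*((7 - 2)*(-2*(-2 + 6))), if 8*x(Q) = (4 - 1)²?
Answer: -45 - 40*I*√10/3 ≈ -45.0 - 42.164*I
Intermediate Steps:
x(Q) = 9/8 (x(Q) = (4 - 1)²/8 = (⅛)*3² = (⅛)*9 = 9/8)
a = I*√10/3 (a = √(68 - 78)/3 = √(-10)/3 = (I*√10)/3 = I*√10/3 ≈ 1.0541*I)
(x(-12) + a)*((7 - 2)*(-2*(-2 + 6))) = (9/8 + I*√10/3)*((7 - 2)*(-2*(-2 + 6))) = (9/8 + I*√10/3)*(5*(-2*4)) = (9/8 + I*√10/3)*(5*(-8)) = (9/8 + I*√10/3)*(-40) = -45 - 40*I*√10/3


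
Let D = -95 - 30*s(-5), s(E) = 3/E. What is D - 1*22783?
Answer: -22860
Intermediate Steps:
D = -77 (D = -95 - 90/(-5) = -95 - 90*(-1)/5 = -95 - 30*(-⅗) = -95 + 18 = -77)
D - 1*22783 = -77 - 1*22783 = -77 - 22783 = -22860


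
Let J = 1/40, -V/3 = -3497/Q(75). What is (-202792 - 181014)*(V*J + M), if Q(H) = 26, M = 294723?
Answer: -4524813095241/40 ≈ -1.1312e+11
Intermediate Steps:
V = 807/2 (V = -(-10491)/26 = -3*(-269/2) = 807/2 ≈ 403.50)
J = 1/40 ≈ 0.025000
(-202792 - 181014)*(V*J + M) = (-202792 - 181014)*((807/2)*(1/40) + 294723) = -383806*(807/80 + 294723) = -383806*23578647/80 = -4524813095241/40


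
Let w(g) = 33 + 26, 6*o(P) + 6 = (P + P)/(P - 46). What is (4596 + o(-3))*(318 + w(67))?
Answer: 84883812/49 ≈ 1.7323e+6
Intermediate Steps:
o(P) = -1 + P/(3*(-46 + P)) (o(P) = -1 + ((P + P)/(P - 46))/6 = -1 + ((2*P)/(-46 + P))/6 = -1 + (2*P/(-46 + P))/6 = -1 + P/(3*(-46 + P)))
w(g) = 59
(4596 + o(-3))*(318 + w(67)) = (4596 + 2*(69 - 1*(-3))/(3*(-46 - 3)))*(318 + 59) = (4596 + (2/3)*(69 + 3)/(-49))*377 = (4596 + (2/3)*(-1/49)*72)*377 = (4596 - 48/49)*377 = (225156/49)*377 = 84883812/49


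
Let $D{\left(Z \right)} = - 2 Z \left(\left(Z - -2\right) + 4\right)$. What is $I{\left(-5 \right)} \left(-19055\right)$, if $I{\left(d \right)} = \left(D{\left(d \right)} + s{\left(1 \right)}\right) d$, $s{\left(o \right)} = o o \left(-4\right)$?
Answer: $571650$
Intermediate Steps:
$s{\left(o \right)} = - 4 o^{2}$ ($s{\left(o \right)} = o^{2} \left(-4\right) = - 4 o^{2}$)
$D{\left(Z \right)} = - 2 Z \left(6 + Z\right)$ ($D{\left(Z \right)} = - 2 Z \left(\left(Z + 2\right) + 4\right) = - 2 Z \left(\left(2 + Z\right) + 4\right) = - 2 Z \left(6 + Z\right)$)
$I{\left(d \right)} = d \left(-4 - 2 d \left(6 + d\right)\right)$ ($I{\left(d \right)} = \left(- 2 d \left(6 + d\right) - 4 \cdot 1^{2}\right) d = \left(- 2 d \left(6 + d\right) - 4\right) d = \left(-4 - 2 d \left(6 + d\right)\right) d = d \left(-4 - 2 d \left(6 + d\right)\right)$)
$I{\left(-5 \right)} \left(-19055\right) = \left(-2\right) \left(-5\right) \left(2 - 5 \left(6 - 5\right)\right) \left(-19055\right) = \left(-2\right) \left(-5\right) \left(2 - 5\right) \left(-19055\right) = \left(-2\right) \left(-5\right) \left(-3\right) \left(-19055\right) = \left(-30\right) \left(-19055\right) = 571650$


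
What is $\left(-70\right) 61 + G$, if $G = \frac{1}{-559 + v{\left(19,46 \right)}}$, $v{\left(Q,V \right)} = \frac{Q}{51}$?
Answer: $- \frac{121652351}{28490} \approx -4270.0$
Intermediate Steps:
$v{\left(Q,V \right)} = \frac{Q}{51}$ ($v{\left(Q,V \right)} = Q \frac{1}{51} = \frac{Q}{51}$)
$G = - \frac{51}{28490}$ ($G = \frac{1}{-559 + \frac{1}{51} \cdot 19} = \frac{1}{-559 + \frac{19}{51}} = \frac{1}{- \frac{28490}{51}} = - \frac{51}{28490} \approx -0.0017901$)
$\left(-70\right) 61 + G = \left(-70\right) 61 - \frac{51}{28490} = -4270 - \frac{51}{28490} = - \frac{121652351}{28490}$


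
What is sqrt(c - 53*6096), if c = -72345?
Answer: 3*I*sqrt(43937) ≈ 628.83*I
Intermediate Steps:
sqrt(c - 53*6096) = sqrt(-72345 - 53*6096) = sqrt(-72345 - 323088) = sqrt(-395433) = 3*I*sqrt(43937)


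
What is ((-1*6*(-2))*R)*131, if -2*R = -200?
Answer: 157200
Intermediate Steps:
R = 100 (R = -1/2*(-200) = 100)
((-1*6*(-2))*R)*131 = ((-1*6*(-2))*100)*131 = (-6*(-2)*100)*131 = (12*100)*131 = 1200*131 = 157200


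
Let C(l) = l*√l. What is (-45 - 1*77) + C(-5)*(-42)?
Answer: -122 + 210*I*√5 ≈ -122.0 + 469.57*I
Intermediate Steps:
C(l) = l^(3/2)
(-45 - 1*77) + C(-5)*(-42) = (-45 - 1*77) + (-5)^(3/2)*(-42) = (-45 - 77) - 5*I*√5*(-42) = -122 + 210*I*√5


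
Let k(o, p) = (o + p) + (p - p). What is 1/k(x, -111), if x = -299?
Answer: -1/410 ≈ -0.0024390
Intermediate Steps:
k(o, p) = o + p (k(o, p) = (o + p) + 0 = o + p)
1/k(x, -111) = 1/(-299 - 111) = 1/(-410) = -1/410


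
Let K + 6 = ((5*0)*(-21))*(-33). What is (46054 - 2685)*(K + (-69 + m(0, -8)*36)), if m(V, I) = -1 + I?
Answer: -17304231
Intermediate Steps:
K = -6 (K = -6 + ((5*0)*(-21))*(-33) = -6 + (0*(-21))*(-33) = -6 + 0*(-33) = -6 + 0 = -6)
(46054 - 2685)*(K + (-69 + m(0, -8)*36)) = (46054 - 2685)*(-6 + (-69 + (-1 - 8)*36)) = 43369*(-6 + (-69 - 9*36)) = 43369*(-6 + (-69 - 324)) = 43369*(-6 - 393) = 43369*(-399) = -17304231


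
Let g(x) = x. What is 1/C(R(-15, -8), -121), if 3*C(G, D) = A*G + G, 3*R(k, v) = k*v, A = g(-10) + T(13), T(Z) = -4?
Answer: -3/520 ≈ -0.0057692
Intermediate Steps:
A = -14 (A = -10 - 4 = -14)
R(k, v) = k*v/3 (R(k, v) = (k*v)/3 = k*v/3)
C(G, D) = -13*G/3 (C(G, D) = (-14*G + G)/3 = (-13*G)/3 = -13*G/3)
1/C(R(-15, -8), -121) = 1/(-13*(-15)*(-8)/9) = 1/(-13/3*40) = 1/(-520/3) = -3/520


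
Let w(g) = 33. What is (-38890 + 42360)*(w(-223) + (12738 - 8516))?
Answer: 14764850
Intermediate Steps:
(-38890 + 42360)*(w(-223) + (12738 - 8516)) = (-38890 + 42360)*(33 + (12738 - 8516)) = 3470*(33 + 4222) = 3470*4255 = 14764850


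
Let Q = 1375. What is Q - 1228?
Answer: 147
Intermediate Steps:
Q - 1228 = 1375 - 1228 = 147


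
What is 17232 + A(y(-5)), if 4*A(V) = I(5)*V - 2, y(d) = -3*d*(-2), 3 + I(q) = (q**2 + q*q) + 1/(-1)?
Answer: 33773/2 ≈ 16887.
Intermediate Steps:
I(q) = -4 + 2*q**2 (I(q) = -3 + ((q**2 + q*q) + 1/(-1)) = -3 + ((q**2 + q**2) - 1) = -3 + (2*q**2 - 1) = -3 + (-1 + 2*q**2) = -4 + 2*q**2)
y(d) = 6*d
A(V) = -1/2 + 23*V/2 (A(V) = ((-4 + 2*5**2)*V - 2)/4 = ((-4 + 2*25)*V - 2)/4 = ((-4 + 50)*V - 2)/4 = (46*V - 2)/4 = (-2 + 46*V)/4 = -1/2 + 23*V/2)
17232 + A(y(-5)) = 17232 + (-1/2 + 23*(6*(-5))/2) = 17232 + (-1/2 + (23/2)*(-30)) = 17232 + (-1/2 - 345) = 17232 - 691/2 = 33773/2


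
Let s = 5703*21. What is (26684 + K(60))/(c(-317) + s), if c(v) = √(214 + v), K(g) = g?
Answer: 400367709/1792897034 - 3343*I*√103/1792897034 ≈ 0.22331 - 1.8923e-5*I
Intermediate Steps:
s = 119763
(26684 + K(60))/(c(-317) + s) = (26684 + 60)/(√(214 - 317) + 119763) = 26744/(√(-103) + 119763) = 26744/(I*√103 + 119763) = 26744/(119763 + I*√103)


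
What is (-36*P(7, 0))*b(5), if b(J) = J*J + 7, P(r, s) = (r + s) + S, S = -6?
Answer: -1152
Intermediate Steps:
P(r, s) = -6 + r + s (P(r, s) = (r + s) - 6 = -6 + r + s)
b(J) = 7 + J² (b(J) = J² + 7 = 7 + J²)
(-36*P(7, 0))*b(5) = (-36*(-6 + 7 + 0))*(7 + 5²) = (-36*1)*(7 + 25) = -36*32 = -1152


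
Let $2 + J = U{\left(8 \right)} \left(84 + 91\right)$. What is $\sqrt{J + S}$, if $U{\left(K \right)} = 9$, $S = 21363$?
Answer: $2 \sqrt{5734} \approx 151.45$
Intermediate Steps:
$J = 1573$ ($J = -2 + 9 \left(84 + 91\right) = -2 + 9 \cdot 175 = -2 + 1575 = 1573$)
$\sqrt{J + S} = \sqrt{1573 + 21363} = \sqrt{22936} = 2 \sqrt{5734}$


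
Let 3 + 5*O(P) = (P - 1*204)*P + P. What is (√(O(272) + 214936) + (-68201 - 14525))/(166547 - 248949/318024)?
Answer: -2923205936/5885077131 + 35336*√218689/5885077131 ≈ -0.49391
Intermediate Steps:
O(P) = -⅗ + P/5 + P*(-204 + P)/5 (O(P) = -⅗ + ((P - 1*204)*P + P)/5 = -⅗ + ((P - 204)*P + P)/5 = -⅗ + ((-204 + P)*P + P)/5 = -⅗ + (P*(-204 + P) + P)/5 = -⅗ + (P + P*(-204 + P))/5 = -⅗ + (P/5 + P*(-204 + P)/5) = -⅗ + P/5 + P*(-204 + P)/5)
(√(O(272) + 214936) + (-68201 - 14525))/(166547 - 248949/318024) = (√((-⅗ - 203/5*272 + (⅕)*272²) + 214936) + (-68201 - 14525))/(166547 - 248949/318024) = (√((-⅗ - 55216/5 + (⅕)*73984) + 214936) - 82726)/(166547 - 248949*1/318024) = (√((-⅗ - 55216/5 + 73984/5) + 214936) - 82726)/(166547 - 27661/35336) = (√(3753 + 214936) - 82726)/(5885077131/35336) = (√218689 - 82726)*(35336/5885077131) = (-82726 + √218689)*(35336/5885077131) = -2923205936/5885077131 + 35336*√218689/5885077131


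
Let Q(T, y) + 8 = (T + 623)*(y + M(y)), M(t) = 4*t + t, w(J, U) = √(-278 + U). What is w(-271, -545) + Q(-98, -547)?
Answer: -1723058 + I*√823 ≈ -1.7231e+6 + 28.688*I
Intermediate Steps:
M(t) = 5*t
Q(T, y) = -8 + 6*y*(623 + T) (Q(T, y) = -8 + (T + 623)*(y + 5*y) = -8 + (623 + T)*(6*y) = -8 + 6*y*(623 + T))
w(-271, -545) + Q(-98, -547) = √(-278 - 545) + (-8 + 3738*(-547) + 6*(-98)*(-547)) = √(-823) + (-8 - 2044686 + 321636) = I*√823 - 1723058 = -1723058 + I*√823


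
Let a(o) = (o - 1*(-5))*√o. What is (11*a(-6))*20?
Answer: -220*I*√6 ≈ -538.89*I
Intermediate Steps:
a(o) = √o*(5 + o) (a(o) = (o + 5)*√o = (5 + o)*√o = √o*(5 + o))
(11*a(-6))*20 = (11*(√(-6)*(5 - 6)))*20 = (11*((I*√6)*(-1)))*20 = (11*(-I*√6))*20 = -11*I*√6*20 = -220*I*√6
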